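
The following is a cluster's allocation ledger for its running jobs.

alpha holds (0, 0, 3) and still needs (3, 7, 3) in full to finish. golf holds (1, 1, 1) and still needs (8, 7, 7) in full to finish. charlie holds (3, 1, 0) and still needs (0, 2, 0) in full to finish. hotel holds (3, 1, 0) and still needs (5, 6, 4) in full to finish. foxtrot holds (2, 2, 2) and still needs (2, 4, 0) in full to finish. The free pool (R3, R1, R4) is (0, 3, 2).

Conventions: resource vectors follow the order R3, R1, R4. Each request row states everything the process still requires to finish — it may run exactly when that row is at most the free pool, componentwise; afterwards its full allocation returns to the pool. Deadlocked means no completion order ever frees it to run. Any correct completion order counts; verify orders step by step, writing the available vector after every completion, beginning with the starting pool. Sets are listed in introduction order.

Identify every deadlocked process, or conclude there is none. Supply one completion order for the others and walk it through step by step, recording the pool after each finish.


No process is deadlocked.
Key observation: charlie can run right away; the returned allocation unlocks the remaining processes in turn.
One completion order for the rest: charlie, foxtrot, hotel, alpha, golf. Verifying each step:
  pool = (0, 3, 2)
  charlie: need (0, 2, 0) fits (0, 3, 2); releases (3, 1, 0), pool now (3, 4, 2)
  foxtrot: need (2, 4, 0) fits (3, 4, 2); releases (2, 2, 2), pool now (5, 6, 4)
  hotel: need (5, 6, 4) fits (5, 6, 4); releases (3, 1, 0), pool now (8, 7, 4)
  alpha: need (3, 7, 3) fits (8, 7, 4); releases (0, 0, 3), pool now (8, 7, 7)
  golf: need (8, 7, 7) fits (8, 7, 7); releases (1, 1, 1), pool now (9, 8, 8)


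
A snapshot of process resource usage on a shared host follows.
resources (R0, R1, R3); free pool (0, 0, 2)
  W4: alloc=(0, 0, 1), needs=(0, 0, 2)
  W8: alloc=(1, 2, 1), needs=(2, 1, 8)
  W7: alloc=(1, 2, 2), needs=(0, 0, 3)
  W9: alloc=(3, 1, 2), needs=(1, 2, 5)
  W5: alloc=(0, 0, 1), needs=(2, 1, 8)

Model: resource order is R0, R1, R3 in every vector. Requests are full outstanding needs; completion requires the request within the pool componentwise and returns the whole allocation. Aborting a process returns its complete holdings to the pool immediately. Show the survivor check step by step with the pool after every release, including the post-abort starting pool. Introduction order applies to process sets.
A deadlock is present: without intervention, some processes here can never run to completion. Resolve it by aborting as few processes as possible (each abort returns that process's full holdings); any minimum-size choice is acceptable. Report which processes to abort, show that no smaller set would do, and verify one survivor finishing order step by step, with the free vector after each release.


Minimum abort set: W5.
Key observation: the returned (0, 0, 1) from W5 is what brings W8 — unrunnable before, under any order — into play at step 4.
Minimality: the empty abort set fails — the state is deadlocked as it stands.
The survivors complete as W4, W7, W9, W8. Check, step by step (starting from the post-abort pool):
  pool = (0, 0, 3)
  W4: need (0, 0, 2) fits (0, 0, 3); releases (0, 0, 1), pool now (0, 0, 4)
  W7: need (0, 0, 3) fits (0, 0, 4); releases (1, 2, 2), pool now (1, 2, 6)
  W9: need (1, 2, 5) fits (1, 2, 6); releases (3, 1, 2), pool now (4, 3, 8)
  W8: need (2, 1, 8) fits (4, 3, 8); releases (1, 2, 1), pool now (5, 5, 9)


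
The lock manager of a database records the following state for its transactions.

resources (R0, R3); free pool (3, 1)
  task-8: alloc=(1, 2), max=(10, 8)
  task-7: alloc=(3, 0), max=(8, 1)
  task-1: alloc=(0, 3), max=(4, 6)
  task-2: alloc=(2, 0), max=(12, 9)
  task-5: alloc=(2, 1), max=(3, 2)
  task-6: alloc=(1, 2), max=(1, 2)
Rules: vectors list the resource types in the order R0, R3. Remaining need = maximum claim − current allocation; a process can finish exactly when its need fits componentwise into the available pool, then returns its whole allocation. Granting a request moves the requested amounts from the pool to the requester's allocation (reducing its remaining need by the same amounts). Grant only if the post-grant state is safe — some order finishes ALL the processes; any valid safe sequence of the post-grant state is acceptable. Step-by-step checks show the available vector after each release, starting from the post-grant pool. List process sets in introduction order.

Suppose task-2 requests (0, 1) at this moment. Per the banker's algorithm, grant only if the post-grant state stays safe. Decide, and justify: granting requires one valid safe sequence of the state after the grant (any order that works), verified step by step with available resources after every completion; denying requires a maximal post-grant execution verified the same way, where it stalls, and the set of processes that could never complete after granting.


GRANT. The post-grant state is safe; one safe sequence: task-6, task-5, task-7, task-1, task-8, task-2.
Key observation: post-grant, (3, 0) remains, and an order beginning with task-6 completes everyone.
Verifying the post-grant state step by step:
  pool = (3, 0)
  task-6: need (0, 0) fits (3, 0); releases (1, 2), pool now (4, 2)
  task-5: need (1, 1) fits (4, 2); releases (2, 1), pool now (6, 3)
  task-7: need (5, 1) fits (6, 3); releases (3, 0), pool now (9, 3)
  task-1: need (4, 3) fits (9, 3); releases (0, 3), pool now (9, 6)
  task-8: need (9, 6) fits (9, 6); releases (1, 2), pool now (10, 8)
  task-2: need (10, 8) fits (10, 8); releases (2, 1), pool now (12, 9)


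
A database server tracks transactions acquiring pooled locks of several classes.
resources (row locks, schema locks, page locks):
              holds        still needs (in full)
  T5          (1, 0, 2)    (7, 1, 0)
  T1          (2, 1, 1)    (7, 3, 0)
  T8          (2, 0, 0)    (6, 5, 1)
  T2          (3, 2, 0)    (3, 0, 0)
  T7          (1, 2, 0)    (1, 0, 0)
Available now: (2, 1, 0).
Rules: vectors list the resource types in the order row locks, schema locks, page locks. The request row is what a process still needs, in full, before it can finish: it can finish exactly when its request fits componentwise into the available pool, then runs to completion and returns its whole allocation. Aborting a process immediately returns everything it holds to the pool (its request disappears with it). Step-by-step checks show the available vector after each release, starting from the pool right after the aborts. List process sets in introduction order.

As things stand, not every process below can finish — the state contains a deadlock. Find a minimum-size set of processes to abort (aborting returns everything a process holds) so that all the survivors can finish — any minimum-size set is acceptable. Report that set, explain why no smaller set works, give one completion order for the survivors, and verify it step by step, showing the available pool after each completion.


The answer: abort T1.
Key observation: no ordering could ever have run T8 before the abort of T1; with (2, 1, 1) back in the pool it fits at step 3.
No smaller set exists: with zero aborts the deadlock remains.
The survivors complete as T2, T7, T8, T5. Check, step by step (starting from the post-abort pool):
  pool = (4, 2, 1)
  T2 needs (3, 0, 0) <= (4, 2, 1) -> finishes; pool += (3, 2, 0) = (7, 4, 1)
  T7 needs (1, 0, 0) <= (7, 4, 1) -> finishes; pool += (1, 2, 0) = (8, 6, 1)
  T8 needs (6, 5, 1) <= (8, 6, 1) -> finishes; pool += (2, 0, 0) = (10, 6, 1)
  T5 needs (7, 1, 0) <= (10, 6, 1) -> finishes; pool += (1, 0, 2) = (11, 6, 3)


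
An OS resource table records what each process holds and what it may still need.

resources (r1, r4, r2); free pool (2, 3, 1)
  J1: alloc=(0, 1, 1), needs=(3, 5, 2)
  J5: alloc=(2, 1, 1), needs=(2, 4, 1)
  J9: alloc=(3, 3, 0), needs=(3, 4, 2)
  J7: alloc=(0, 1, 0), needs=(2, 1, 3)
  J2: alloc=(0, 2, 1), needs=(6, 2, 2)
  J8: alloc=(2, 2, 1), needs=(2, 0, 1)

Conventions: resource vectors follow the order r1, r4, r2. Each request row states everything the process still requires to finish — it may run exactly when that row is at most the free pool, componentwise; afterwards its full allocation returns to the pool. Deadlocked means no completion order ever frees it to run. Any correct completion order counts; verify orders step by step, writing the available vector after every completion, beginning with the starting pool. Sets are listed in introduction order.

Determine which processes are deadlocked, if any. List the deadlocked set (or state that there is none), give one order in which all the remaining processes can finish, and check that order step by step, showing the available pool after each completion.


Nothing here is deadlocked.
Key observation: starting with J8, each completion frees enough for the next — no one is permanently blocked.
The rest can finish in the order J8, J5, J7, J1, J2, J9. Walking it through:
  pool = (2, 3, 1)
  J8 needs (2, 0, 1) <= (2, 3, 1) -> finishes; pool += (2, 2, 1) = (4, 5, 2)
  J5 needs (2, 4, 1) <= (4, 5, 2) -> finishes; pool += (2, 1, 1) = (6, 6, 3)
  J7 needs (2, 1, 3) <= (6, 6, 3) -> finishes; pool += (0, 1, 0) = (6, 7, 3)
  J1 needs (3, 5, 2) <= (6, 7, 3) -> finishes; pool += (0, 1, 1) = (6, 8, 4)
  J2 needs (6, 2, 2) <= (6, 8, 4) -> finishes; pool += (0, 2, 1) = (6, 10, 5)
  J9 needs (3, 4, 2) <= (6, 10, 5) -> finishes; pool += (3, 3, 0) = (9, 13, 5)


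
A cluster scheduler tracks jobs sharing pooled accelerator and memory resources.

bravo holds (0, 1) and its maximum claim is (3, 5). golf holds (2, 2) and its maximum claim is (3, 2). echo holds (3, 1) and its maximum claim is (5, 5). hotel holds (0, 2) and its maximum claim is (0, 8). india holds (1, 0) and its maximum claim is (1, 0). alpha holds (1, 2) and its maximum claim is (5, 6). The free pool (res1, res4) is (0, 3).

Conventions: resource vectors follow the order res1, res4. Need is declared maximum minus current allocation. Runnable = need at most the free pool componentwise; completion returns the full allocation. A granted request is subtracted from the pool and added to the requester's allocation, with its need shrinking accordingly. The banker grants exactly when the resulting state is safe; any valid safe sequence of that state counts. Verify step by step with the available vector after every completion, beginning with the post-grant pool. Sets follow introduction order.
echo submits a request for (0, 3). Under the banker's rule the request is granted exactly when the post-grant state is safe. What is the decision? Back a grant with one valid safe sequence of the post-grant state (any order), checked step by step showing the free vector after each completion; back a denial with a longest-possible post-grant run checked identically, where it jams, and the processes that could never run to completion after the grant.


GRANT. The post-grant state is safe; one safe sequence: india, golf, echo, bravo, hotel, alpha.
Key observation: the grant leaves (0, 0) free — enough for india, whose release restarts the cascade.
Verifying the post-grant state step by step:
  pool = (0, 0)
  india needs (0, 0) <= (0, 0) -> finishes; pool += (1, 0) = (1, 0)
  golf needs (1, 0) <= (1, 0) -> finishes; pool += (2, 2) = (3, 2)
  echo needs (2, 1) <= (3, 2) -> finishes; pool += (3, 4) = (6, 6)
  bravo needs (3, 4) <= (6, 6) -> finishes; pool += (0, 1) = (6, 7)
  hotel needs (0, 6) <= (6, 7) -> finishes; pool += (0, 2) = (6, 9)
  alpha needs (4, 4) <= (6, 9) -> finishes; pool += (1, 2) = (7, 11)


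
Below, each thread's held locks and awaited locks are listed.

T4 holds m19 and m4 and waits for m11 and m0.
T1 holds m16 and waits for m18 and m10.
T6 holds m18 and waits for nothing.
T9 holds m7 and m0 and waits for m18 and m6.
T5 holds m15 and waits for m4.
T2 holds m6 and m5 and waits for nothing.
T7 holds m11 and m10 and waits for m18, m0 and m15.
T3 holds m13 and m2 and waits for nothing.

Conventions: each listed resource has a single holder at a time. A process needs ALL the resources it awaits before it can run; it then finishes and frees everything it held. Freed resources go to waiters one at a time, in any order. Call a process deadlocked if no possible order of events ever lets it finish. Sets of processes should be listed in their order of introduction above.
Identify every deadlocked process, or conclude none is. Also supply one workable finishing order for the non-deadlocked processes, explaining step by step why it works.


Deadlocked: T4, T1, T5 and T7.
Key observation: nobody on the ring T4 -> T7 -> T5 -> T4 can start until another member finishes, which never happens; T1 waits into the deadlock from upstream.
A valid finishing order for the others: T2, T6, T3, T9.
Check, step by step:
  T2 waits on nothing -> runs at once and releases m6 and m5
  T6 waits on nothing -> runs at once and releases m18
  T3 waits on nothing -> runs at once and releases m13 and m2
  run T9 (all its waits — m18 and m6 — are resolved); releases m7 and m0


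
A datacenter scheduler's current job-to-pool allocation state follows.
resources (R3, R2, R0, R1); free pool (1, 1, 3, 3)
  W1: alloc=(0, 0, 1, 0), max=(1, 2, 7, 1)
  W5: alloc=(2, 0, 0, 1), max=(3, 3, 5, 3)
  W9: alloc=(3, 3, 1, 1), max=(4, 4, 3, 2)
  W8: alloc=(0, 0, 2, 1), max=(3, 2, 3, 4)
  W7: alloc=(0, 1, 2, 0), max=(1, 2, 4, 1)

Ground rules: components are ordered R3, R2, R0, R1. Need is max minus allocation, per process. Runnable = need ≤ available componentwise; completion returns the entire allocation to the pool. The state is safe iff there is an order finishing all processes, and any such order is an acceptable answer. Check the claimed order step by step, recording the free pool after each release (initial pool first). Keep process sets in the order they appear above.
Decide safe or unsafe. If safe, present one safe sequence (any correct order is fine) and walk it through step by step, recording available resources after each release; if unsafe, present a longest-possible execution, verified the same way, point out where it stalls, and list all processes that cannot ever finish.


SAFE. One safe sequence: W9, W8, W5, W1, W7.
Key observation: at W9 the run first touches a limit — (1, 1, 2, 1) against (1, 1, 3, 3), exact on a resource it actually requests.
Check, step by step:
  pool = (1, 1, 3, 3)
  W9: need (1, 1, 2, 1) fits (1, 1, 3, 3); releases (3, 3, 1, 1), pool now (4, 4, 4, 4)
  W8: need (3, 2, 1, 3) fits (4, 4, 4, 4); releases (0, 0, 2, 1), pool now (4, 4, 6, 5)
  W5: need (1, 3, 5, 2) fits (4, 4, 6, 5); releases (2, 0, 0, 1), pool now (6, 4, 6, 6)
  W1: need (1, 2, 6, 1) fits (6, 4, 6, 6); releases (0, 0, 1, 0), pool now (6, 4, 7, 6)
  W7: need (1, 1, 2, 1) fits (6, 4, 7, 6); releases (0, 1, 2, 0), pool now (6, 5, 9, 6)


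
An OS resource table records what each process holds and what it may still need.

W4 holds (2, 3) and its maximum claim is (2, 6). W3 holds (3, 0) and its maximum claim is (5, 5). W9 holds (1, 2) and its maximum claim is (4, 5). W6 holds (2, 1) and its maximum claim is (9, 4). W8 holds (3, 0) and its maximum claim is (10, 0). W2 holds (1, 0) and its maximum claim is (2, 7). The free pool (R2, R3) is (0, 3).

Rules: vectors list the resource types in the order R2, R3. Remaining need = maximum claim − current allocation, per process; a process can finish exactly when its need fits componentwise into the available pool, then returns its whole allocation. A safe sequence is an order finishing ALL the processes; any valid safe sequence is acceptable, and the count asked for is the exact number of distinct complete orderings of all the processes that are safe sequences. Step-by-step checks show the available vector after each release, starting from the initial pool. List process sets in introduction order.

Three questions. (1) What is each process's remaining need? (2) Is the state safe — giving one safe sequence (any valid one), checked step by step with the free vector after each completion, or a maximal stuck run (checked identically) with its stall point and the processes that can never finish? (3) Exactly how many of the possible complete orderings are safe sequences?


(1) Remaining need (order R2, R3):
  W4: (0, 3)
  W3: (2, 5)
  W9: (3, 3)
  W6: (7, 3)
  W8: (7, 0)
  W2: (1, 7)
(2) SAFE — a valid safe sequence is W4, W3, W9, W2, W6, W8.
Key observation: W4 marks the first exact bind of the order: its need (0, 3) fits the free (0, 3) with zero slack on a requested resource.
Check, step by step:
  pool = (0, 3)
  W4 needs (0, 3) <= (0, 3) -> finishes; pool += (2, 3) = (2, 6)
  W3 needs (2, 5) <= (2, 6) -> finishes; pool += (3, 0) = (5, 6)
  W9 needs (3, 3) <= (5, 6) -> finishes; pool += (1, 2) = (6, 8)
  W2 needs (1, 7) <= (6, 8) -> finishes; pool += (1, 0) = (7, 8)
  W6 needs (7, 3) <= (7, 8) -> finishes; pool += (2, 1) = (9, 9)
  W8 needs (7, 0) <= (9, 9) -> finishes; pool += (3, 0) = (12, 9)
(3) Exactly 2 of the possible complete orderings are safe sequences.


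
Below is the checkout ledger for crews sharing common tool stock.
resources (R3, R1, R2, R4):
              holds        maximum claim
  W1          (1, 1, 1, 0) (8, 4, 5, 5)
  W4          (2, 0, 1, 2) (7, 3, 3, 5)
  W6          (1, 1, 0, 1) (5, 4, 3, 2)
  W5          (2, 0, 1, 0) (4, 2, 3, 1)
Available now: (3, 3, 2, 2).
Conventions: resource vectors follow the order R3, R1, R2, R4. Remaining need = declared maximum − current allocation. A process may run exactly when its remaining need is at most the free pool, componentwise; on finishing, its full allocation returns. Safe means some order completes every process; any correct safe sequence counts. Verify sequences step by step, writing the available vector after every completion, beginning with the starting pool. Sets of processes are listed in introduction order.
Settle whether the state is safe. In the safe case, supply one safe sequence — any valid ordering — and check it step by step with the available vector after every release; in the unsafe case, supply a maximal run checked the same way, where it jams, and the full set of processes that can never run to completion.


The state is SAFE; one workable sequence: W5, W6, W4, W1.
Key observation: W5 is the earliest step where a requested resource binds exactly: need (2, 2, 2, 1), pool (3, 3, 2, 2) at its turn.
Verifying each step:
  pool = (3, 3, 2, 2)
  run W5 (needs (2, 2, 2, 1), free (3, 3, 2, 2)); after release of (2, 0, 1, 0) the pool is (5, 3, 3, 2)
  run W6 (needs (4, 3, 3, 1), free (5, 3, 3, 2)); after release of (1, 1, 0, 1) the pool is (6, 4, 3, 3)
  run W4 (needs (5, 3, 2, 3), free (6, 4, 3, 3)); after release of (2, 0, 1, 2) the pool is (8, 4, 4, 5)
  run W1 (needs (7, 3, 4, 5), free (8, 4, 4, 5)); after release of (1, 1, 1, 0) the pool is (9, 5, 5, 5)


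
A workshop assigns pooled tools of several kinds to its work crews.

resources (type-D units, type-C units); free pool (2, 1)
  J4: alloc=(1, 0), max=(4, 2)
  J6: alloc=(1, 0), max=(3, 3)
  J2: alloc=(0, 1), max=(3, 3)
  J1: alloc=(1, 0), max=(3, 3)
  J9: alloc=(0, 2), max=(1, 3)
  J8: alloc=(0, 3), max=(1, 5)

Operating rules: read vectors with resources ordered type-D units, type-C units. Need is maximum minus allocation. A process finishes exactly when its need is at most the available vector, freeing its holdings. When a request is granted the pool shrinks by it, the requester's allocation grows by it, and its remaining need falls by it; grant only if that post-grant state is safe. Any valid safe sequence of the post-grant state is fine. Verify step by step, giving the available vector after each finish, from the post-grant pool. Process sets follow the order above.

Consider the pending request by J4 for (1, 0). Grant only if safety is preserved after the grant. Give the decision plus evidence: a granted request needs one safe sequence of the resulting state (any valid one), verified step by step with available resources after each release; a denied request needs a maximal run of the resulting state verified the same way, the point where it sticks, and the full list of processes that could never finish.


DENY. Granting would leave the state unsafe.
Key observation: the pool after J9, J8 is (1, 6); every surviving request exceeds it in type-D units, so progress ends there.
After a pretend grant, a maximal execution: J9, J8 — then nothing else fits. Walking it through:
  pool = (1, 1)
  J9: need (1, 1) fits (1, 1); releases (0, 2), pool now (1, 3)
  J8: need (1, 2) fits (1, 3); releases (0, 3), pool now (1, 6)
  J4 still needs (2, 2) but only (1, 6) is free — short on type-D units
  J6 still needs (2, 3) but only (1, 6) is free — short on type-D units
  J2 still needs (3, 2) but only (1, 6) is free — short on type-D units
  J1 still needs (2, 3) but only (1, 6) is free — short on type-D units
Post-grant, the permanently blocked set is J4, J6, J2 and J1.


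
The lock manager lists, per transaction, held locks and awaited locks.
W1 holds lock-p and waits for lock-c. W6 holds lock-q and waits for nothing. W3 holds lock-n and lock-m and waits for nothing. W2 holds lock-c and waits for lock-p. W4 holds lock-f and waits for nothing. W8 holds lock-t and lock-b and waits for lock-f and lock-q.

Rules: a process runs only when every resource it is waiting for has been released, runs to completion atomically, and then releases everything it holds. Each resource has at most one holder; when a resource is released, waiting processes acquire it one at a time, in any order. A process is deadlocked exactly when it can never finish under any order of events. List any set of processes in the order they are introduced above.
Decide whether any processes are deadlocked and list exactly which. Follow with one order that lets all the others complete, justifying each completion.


Deadlocked: W1 and W2.
Key observation: the wait chain closes on itself along W1 -> W2 -> W1; no other process is dragged down with it.
A valid finishing order for the others: W3, W4, W6, W8.
Walking it through:
  W3: no waits; runs immediately, freeing lock-n and lock-m
  W4: no waits; runs immediately, freeing lock-f
  W6: no waits; runs immediately, freeing lock-q
  W8 waits on lock-f and lock-q — all released -> runs and releases lock-t and lock-b


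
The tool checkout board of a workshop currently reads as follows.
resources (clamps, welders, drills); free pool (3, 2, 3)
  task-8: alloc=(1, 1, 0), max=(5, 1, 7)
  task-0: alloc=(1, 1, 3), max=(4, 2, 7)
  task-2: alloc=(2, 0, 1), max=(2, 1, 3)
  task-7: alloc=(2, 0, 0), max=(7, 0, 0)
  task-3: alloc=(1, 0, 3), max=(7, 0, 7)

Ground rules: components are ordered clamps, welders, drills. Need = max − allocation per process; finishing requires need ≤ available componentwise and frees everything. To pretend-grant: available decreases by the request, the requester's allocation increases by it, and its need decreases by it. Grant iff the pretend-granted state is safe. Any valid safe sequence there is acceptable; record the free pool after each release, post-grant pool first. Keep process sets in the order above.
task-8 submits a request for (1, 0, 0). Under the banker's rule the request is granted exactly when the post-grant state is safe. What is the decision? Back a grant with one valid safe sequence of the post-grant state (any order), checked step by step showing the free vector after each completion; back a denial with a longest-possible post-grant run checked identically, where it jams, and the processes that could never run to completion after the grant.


GRANT. The post-grant state is safe; one safe sequence: task-2, task-0, task-7, task-3, task-8.
Key observation: the grant leaves (2, 2, 3) free — enough for task-2, whose release restarts the cascade.
Step-by-step check of the post-grant state:
  pool = (2, 2, 3)
  task-2: need (0, 1, 2) fits (2, 2, 3); releases (2, 0, 1), pool now (4, 2, 4)
  task-0: need (3, 1, 4) fits (4, 2, 4); releases (1, 1, 3), pool now (5, 3, 7)
  task-7: need (5, 0, 0) fits (5, 3, 7); releases (2, 0, 0), pool now (7, 3, 7)
  task-3: need (6, 0, 4) fits (7, 3, 7); releases (1, 0, 3), pool now (8, 3, 10)
  task-8: need (3, 0, 7) fits (8, 3, 10); releases (2, 1, 0), pool now (10, 4, 10)


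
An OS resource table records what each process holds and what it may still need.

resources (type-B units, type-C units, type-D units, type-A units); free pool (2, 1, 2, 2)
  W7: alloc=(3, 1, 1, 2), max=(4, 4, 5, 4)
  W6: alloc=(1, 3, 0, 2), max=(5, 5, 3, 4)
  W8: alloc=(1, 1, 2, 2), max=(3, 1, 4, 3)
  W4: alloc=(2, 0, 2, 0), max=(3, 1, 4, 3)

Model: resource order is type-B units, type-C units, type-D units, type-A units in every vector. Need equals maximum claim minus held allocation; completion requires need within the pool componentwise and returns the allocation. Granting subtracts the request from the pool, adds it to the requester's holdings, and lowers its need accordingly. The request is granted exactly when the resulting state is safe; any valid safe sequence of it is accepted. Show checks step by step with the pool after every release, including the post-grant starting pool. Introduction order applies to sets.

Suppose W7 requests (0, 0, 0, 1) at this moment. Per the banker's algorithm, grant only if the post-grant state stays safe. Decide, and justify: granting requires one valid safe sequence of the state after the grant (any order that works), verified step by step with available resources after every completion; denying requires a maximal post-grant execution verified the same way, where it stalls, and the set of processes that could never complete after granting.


GRANT. The post-grant state is safe; one safe sequence: W8, W4, W6, W7.
Key observation: after the grant the pool drops to (2, 1, 2, 1), which still lets W8 finish first and unwind the rest.
Step-by-step check of the post-grant state:
  pool = (2, 1, 2, 1)
  W8: need (2, 0, 2, 1) fits (2, 1, 2, 1); releases (1, 1, 2, 2), pool now (3, 2, 4, 3)
  W4: need (1, 1, 2, 3) fits (3, 2, 4, 3); releases (2, 0, 2, 0), pool now (5, 2, 6, 3)
  W6: need (4, 2, 3, 2) fits (5, 2, 6, 3); releases (1, 3, 0, 2), pool now (6, 5, 6, 5)
  W7: need (1, 3, 4, 1) fits (6, 5, 6, 5); releases (3, 1, 1, 3), pool now (9, 6, 7, 8)


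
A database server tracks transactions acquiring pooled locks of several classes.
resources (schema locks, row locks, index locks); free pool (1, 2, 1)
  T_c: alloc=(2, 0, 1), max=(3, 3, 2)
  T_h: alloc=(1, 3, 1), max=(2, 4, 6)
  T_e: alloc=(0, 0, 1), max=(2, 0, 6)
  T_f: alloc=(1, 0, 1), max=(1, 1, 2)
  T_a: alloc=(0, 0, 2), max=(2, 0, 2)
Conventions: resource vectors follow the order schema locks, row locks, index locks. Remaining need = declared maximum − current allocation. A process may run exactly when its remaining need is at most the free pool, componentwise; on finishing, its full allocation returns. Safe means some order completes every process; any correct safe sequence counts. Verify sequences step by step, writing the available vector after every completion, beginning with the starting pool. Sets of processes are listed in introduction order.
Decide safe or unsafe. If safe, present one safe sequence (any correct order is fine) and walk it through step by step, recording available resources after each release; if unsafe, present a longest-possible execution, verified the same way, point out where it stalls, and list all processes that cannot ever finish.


UNSAFE.
Key observation: after T_f, T_a the pool peaks at (2, 2, 4), and each blocked process is short somewhere: T_c on row locks; T_h on index locks; T_e on index locks.
Going as far as possible: T_f, T_a; after that, nothing fits. Verifying each step:
  pool = (1, 2, 1)
  T_f: need (0, 1, 1) fits (1, 2, 1); releases (1, 0, 1), pool now (2, 2, 2)
  T_a: need (2, 0, 0) fits (2, 2, 2); releases (0, 0, 2), pool now (2, 2, 4)
  blocked: T_c wants (1, 3, 1), pool (2, 2, 4) — not enough row locks
  blocked: T_h wants (1, 1, 5), pool (2, 2, 4) — not enough index locks
  blocked: T_e wants (2, 0, 5), pool (2, 2, 4) — not enough index locks
Permanently blocked: T_c, T_h and T_e.


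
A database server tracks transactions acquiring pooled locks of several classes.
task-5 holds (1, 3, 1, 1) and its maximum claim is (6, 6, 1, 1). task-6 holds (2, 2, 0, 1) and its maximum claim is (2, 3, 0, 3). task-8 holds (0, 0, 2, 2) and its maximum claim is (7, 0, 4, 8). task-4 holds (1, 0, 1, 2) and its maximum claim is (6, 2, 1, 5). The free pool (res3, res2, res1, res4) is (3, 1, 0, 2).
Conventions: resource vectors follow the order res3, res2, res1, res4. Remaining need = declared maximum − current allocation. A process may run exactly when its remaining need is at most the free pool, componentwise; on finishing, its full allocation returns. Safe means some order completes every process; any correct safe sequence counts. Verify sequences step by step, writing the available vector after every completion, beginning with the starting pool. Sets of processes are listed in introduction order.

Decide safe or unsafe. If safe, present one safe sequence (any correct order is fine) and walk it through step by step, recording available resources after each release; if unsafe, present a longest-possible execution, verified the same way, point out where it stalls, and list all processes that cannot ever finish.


The state is SAFE; one workable sequence: task-6, task-4, task-5, task-8.
Key observation: at task-6 the run first touches a limit — (0, 1, 0, 2) against (3, 1, 0, 2), exact on a resource it actually requests.
Verifying each step:
  pool = (3, 1, 0, 2)
  task-6 needs (0, 1, 0, 2) <= (3, 1, 0, 2) -> finishes; pool += (2, 2, 0, 1) = (5, 3, 0, 3)
  task-4 needs (5, 2, 0, 3) <= (5, 3, 0, 3) -> finishes; pool += (1, 0, 1, 2) = (6, 3, 1, 5)
  task-5 needs (5, 3, 0, 0) <= (6, 3, 1, 5) -> finishes; pool += (1, 3, 1, 1) = (7, 6, 2, 6)
  task-8 needs (7, 0, 2, 6) <= (7, 6, 2, 6) -> finishes; pool += (0, 0, 2, 2) = (7, 6, 4, 8)


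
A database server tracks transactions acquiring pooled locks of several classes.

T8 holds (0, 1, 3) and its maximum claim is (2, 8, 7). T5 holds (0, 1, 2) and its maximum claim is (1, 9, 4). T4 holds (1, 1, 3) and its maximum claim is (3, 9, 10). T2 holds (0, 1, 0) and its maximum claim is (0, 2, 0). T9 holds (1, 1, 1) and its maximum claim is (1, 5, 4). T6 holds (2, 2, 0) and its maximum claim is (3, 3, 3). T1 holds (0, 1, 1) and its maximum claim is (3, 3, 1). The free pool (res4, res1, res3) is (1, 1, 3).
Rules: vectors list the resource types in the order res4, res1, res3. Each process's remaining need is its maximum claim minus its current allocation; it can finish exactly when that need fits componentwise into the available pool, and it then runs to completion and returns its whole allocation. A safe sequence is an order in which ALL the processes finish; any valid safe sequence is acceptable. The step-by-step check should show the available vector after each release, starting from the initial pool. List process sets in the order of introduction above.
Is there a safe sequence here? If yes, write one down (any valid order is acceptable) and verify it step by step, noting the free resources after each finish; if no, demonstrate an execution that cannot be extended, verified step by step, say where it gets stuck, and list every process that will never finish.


The state is UNSAFE.
Key observation: the pool after T2, T6, T9, T1 is (4, 6, 5); every surviving request exceeds it in res1, so progress ends there.
A maximal execution: T2, T6, T9, T1 — then nothing else fits. Check, step by step:
  pool = (1, 1, 3)
  T2 needs (0, 1, 0) <= (1, 1, 3) -> finishes; pool += (0, 1, 0) = (1, 2, 3)
  T6 needs (1, 1, 3) <= (1, 2, 3) -> finishes; pool += (2, 2, 0) = (3, 4, 3)
  T9 needs (0, 4, 3) <= (3, 4, 3) -> finishes; pool += (1, 1, 1) = (4, 5, 4)
  T1 needs (3, 2, 0) <= (4, 5, 4) -> finishes; pool += (0, 1, 1) = (4, 6, 5)
  T8 cannot run: need (2, 7, 4) vs free (4, 6, 5) (insufficient res1)
  T5 cannot run: need (1, 8, 2) vs free (4, 6, 5) (insufficient res1)
  T4 cannot run: need (2, 8, 7) vs free (4, 6, 5) (insufficient res1 and res3)
Never able to finish: T8, T5 and T4.


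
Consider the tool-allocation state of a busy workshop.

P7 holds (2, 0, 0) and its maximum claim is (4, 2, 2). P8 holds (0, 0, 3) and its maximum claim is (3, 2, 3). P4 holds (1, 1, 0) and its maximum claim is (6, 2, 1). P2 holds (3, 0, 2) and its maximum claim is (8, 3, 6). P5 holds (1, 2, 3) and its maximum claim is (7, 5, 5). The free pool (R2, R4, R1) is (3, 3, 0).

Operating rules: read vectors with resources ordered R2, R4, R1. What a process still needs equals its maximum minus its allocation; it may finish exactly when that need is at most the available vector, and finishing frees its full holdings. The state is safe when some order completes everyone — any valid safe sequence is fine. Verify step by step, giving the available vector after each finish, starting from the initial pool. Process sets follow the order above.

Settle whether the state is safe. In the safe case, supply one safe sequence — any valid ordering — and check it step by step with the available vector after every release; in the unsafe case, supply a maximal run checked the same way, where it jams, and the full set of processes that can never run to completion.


SAFE. One safe sequence: P8, P7, P4, P5, P2.
Key observation: the first exact fit in this order is P8 — it needs (3, 2, 0) with (3, 3, 0) free, meeting a requested resource to the last unit.
Walking it through:
  pool = (3, 3, 0)
  P8: need (3, 2, 0) fits (3, 3, 0); releases (0, 0, 3), pool now (3, 3, 3)
  P7: need (2, 2, 2) fits (3, 3, 3); releases (2, 0, 0), pool now (5, 3, 3)
  P4: need (5, 1, 1) fits (5, 3, 3); releases (1, 1, 0), pool now (6, 4, 3)
  P5: need (6, 3, 2) fits (6, 4, 3); releases (1, 2, 3), pool now (7, 6, 6)
  P2: need (5, 3, 4) fits (7, 6, 6); releases (3, 0, 2), pool now (10, 6, 8)


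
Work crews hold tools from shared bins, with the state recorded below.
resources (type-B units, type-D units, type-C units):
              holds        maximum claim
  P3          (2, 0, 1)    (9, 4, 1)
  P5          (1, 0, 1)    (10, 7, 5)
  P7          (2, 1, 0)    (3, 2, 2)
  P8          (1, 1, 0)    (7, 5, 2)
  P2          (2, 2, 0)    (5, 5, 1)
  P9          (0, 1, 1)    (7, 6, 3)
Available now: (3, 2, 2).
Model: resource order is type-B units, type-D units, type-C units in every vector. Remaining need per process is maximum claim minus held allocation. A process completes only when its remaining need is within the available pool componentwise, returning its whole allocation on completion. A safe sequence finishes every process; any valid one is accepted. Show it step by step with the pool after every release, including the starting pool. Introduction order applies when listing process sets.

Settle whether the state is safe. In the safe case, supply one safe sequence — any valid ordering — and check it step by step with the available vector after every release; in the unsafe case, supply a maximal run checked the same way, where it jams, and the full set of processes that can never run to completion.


The state is SAFE; one workable sequence: P7, P2, P9, P8, P3, P5.
Key observation: the order's first zero-slack moment is P7 ((1, 1, 2) needed, (3, 2, 2) free — a requested resource with nothing to spare).
Check, step by step:
  pool = (3, 2, 2)
  P7 needs (1, 1, 2) <= (3, 2, 2) -> finishes; pool += (2, 1, 0) = (5, 3, 2)
  P2 needs (3, 3, 1) <= (5, 3, 2) -> finishes; pool += (2, 2, 0) = (7, 5, 2)
  P9 needs (7, 5, 2) <= (7, 5, 2) -> finishes; pool += (0, 1, 1) = (7, 6, 3)
  P8 needs (6, 4, 2) <= (7, 6, 3) -> finishes; pool += (1, 1, 0) = (8, 7, 3)
  P3 needs (7, 4, 0) <= (8, 7, 3) -> finishes; pool += (2, 0, 1) = (10, 7, 4)
  P5 needs (9, 7, 4) <= (10, 7, 4) -> finishes; pool += (1, 0, 1) = (11, 7, 5)


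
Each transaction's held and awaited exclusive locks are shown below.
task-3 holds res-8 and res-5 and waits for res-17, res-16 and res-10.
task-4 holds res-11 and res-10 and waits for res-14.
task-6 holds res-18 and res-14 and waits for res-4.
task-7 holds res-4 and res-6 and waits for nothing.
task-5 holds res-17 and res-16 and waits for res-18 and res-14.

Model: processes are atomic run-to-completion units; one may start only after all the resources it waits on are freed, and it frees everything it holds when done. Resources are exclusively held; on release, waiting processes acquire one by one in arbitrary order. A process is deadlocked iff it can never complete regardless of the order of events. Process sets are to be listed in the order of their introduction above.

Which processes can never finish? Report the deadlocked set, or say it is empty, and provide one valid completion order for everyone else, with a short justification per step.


No process is deadlocked.
Key observation: the wait graph is acyclic; completion cascades from the unblocked processes through everyone else.
The rest can finish in the order task-7, task-6, task-4, task-5, task-3.
Walking it through:
  run task-7 (it waits on nothing); releases res-4 and res-6
  task-6: everything it awaited (res-4) is free; runs, freeing res-18 and res-14
  task-4: everything it awaited (res-14) is free; runs, freeing res-11 and res-10
  task-5: everything it awaited (res-18 and res-14) is free; runs, freeing res-17 and res-16
  task-3: everything it awaited (res-17, res-16 and res-10) is free; runs, freeing res-8 and res-5


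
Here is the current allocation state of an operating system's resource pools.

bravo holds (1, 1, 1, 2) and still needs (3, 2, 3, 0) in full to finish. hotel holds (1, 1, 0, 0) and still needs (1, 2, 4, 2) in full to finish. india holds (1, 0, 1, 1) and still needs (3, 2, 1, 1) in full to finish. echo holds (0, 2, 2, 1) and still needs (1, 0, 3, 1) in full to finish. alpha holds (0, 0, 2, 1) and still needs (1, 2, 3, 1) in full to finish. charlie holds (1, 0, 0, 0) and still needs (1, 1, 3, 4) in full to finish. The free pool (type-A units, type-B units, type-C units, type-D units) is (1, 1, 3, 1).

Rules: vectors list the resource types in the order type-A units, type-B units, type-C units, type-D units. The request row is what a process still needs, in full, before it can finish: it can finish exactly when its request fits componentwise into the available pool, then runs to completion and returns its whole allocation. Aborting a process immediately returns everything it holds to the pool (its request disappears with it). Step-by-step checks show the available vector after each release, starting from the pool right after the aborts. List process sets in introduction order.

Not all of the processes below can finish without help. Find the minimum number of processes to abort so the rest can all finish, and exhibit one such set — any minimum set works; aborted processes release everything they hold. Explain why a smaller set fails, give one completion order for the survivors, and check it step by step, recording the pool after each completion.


The answer: abort charlie.
Key observation: bravo had no path to completion before; after the abort of charlie ((1, 0, 0, 0) returned), step 3 is where it fits.
Minimality: the empty abort set fails — the state is deadlocked as it stands.
One survivor order: echo, hotel, bravo, alpha, india. Walking it through (post-abort pool first):
  pool = (2, 1, 3, 1)
  echo: need (1, 0, 3, 1) fits (2, 1, 3, 1); releases (0, 2, 2, 1), pool now (2, 3, 5, 2)
  hotel: need (1, 2, 4, 2) fits (2, 3, 5, 2); releases (1, 1, 0, 0), pool now (3, 4, 5, 2)
  bravo: need (3, 2, 3, 0) fits (3, 4, 5, 2); releases (1, 1, 1, 2), pool now (4, 5, 6, 4)
  alpha: need (1, 2, 3, 1) fits (4, 5, 6, 4); releases (0, 0, 2, 1), pool now (4, 5, 8, 5)
  india: need (3, 2, 1, 1) fits (4, 5, 8, 5); releases (1, 0, 1, 1), pool now (5, 5, 9, 6)


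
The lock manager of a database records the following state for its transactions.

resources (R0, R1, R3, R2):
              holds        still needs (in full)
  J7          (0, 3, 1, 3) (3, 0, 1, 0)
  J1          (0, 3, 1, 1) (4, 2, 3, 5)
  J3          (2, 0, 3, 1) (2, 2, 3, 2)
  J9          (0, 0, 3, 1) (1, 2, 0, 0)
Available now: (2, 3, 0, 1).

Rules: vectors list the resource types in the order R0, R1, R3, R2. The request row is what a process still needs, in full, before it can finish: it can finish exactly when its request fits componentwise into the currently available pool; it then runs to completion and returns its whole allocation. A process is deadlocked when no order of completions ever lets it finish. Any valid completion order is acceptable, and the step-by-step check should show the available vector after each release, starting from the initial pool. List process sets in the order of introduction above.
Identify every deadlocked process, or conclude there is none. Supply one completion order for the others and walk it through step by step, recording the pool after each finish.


Nothing here is deadlocked.
Key observation: beginning at J9, releases accumulate fast enough that every process eventually fits.
The rest can finish in the order J9, J3, J7, J1. Walking it through:
  pool = (2, 3, 0, 1)
  run J9 (needs (1, 2, 0, 0), free (2, 3, 0, 1)); after release of (0, 0, 3, 1) the pool is (2, 3, 3, 2)
  run J3 (needs (2, 2, 3, 2), free (2, 3, 3, 2)); after release of (2, 0, 3, 1) the pool is (4, 3, 6, 3)
  run J7 (needs (3, 0, 1, 0), free (4, 3, 6, 3)); after release of (0, 3, 1, 3) the pool is (4, 6, 7, 6)
  run J1 (needs (4, 2, 3, 5), free (4, 6, 7, 6)); after release of (0, 3, 1, 1) the pool is (4, 9, 8, 7)
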